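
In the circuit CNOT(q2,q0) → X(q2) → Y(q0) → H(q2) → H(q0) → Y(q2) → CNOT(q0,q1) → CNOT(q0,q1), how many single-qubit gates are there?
5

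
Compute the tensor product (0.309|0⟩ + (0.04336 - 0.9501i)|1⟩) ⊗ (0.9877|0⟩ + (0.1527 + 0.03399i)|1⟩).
0.3052|00⟩ + (0.04718 + 0.0105i)|01⟩ + (0.04283 - 0.9384i)|10⟩ + (0.03891 - 0.1436i)|11⟩

amp(|b₁b₂…⟩) = product of the factor amplitudes for bits b₁, b₂, …; only kets whose every factor amplitude is nonzero survive.
|00⟩: (0.309)(0.9877) = 0.3052
|01⟩: (0.309)(0.1527 + 0.03399i) = (0.04718 + 0.0105i)
|10⟩: (0.04336 - 0.9501i)(0.9877) = (0.04283 - 0.9384i)
|11⟩: (0.04336 - 0.9501i)(0.1527 + 0.03399i) = (0.03891 - 0.1436i)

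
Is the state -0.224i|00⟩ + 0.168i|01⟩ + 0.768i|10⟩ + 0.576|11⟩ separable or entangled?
Entangled

Writing the state as a|00⟩ + b|01⟩ + c|10⟩ + d|11⟩, it is a product state iff ad − bc = 0.
Here (a, b, c, d) = (-0.224i, 0.168i, 0.768i, 0.576): ad − bc = (-0.224i)(0.576) − (0.168i)(0.768i) = (0.129 - 0.129i) ≠ 0, so the state is entangled.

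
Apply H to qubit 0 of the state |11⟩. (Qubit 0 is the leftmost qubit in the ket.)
1/√2|01⟩ - 1/√2|11⟩

H on qubit 0 mixes each pair of kets that differ only in qubit 0: amplitudes (a, b) of (|…0…⟩, |…1…⟩) become ((a + b)/√2, (a − b)/√2). Kets absent from the input have amplitude 0.
(|01⟩, |11⟩): (a, b) = (0, 1) → (1/√2, -1/√2)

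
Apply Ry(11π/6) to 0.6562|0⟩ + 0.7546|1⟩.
-0.8291|0⟩ - 0.5591|1⟩

Ry(11π/6) = [[cos(θ/2), −sin(θ/2)], [sin(θ/2), cos(θ/2)]]; θ = 11π/6, cos(θ/2) ≈ -0.965926, sin(θ/2) ≈ 0.258819.
With a = amp(|0⟩) = 0.6562 and b = amp(|1⟩) = 0.7546:
new amp(|0⟩) = (-0.965926)·a + (-0.258819)·b = -0.8291
new amp(|1⟩) = (0.258819)·a + (-0.965926)·b = -0.5591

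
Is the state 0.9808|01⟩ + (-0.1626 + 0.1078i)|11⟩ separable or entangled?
Separable

Writing the state as a|00⟩ + b|01⟩ + c|10⟩ + d|11⟩, it is a product state iff ad − bc = 0.
Here (a, b, c, d) = (0, 0.9808, 0, (-0.1626 + 0.1078i)): ad − bc = (0)(-0.1626 + 0.1078i) − (0.9808)(0) = 0, so the state is separable.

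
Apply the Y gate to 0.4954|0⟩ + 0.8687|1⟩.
-0.8687i|0⟩ + 0.4954i|1⟩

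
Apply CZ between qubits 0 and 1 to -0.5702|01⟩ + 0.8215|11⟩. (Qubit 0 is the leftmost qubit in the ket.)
-0.5702|01⟩ - 0.8215|11⟩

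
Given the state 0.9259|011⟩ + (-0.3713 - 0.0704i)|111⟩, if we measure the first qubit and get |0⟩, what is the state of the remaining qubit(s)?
|11⟩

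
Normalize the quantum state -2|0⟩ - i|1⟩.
-0.8944|0⟩ - (1/√5)i|1⟩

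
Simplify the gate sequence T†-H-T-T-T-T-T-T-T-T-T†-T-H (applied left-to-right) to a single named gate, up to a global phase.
T†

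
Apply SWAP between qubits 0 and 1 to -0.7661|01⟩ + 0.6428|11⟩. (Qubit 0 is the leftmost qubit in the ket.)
-0.7661|10⟩ + 0.6428|11⟩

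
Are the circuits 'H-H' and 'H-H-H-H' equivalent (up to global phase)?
Yes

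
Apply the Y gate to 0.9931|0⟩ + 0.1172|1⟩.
-0.1172i|0⟩ + 0.9931i|1⟩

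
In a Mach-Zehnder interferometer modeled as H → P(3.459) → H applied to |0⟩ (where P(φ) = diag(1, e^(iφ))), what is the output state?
(0.02498 - 0.1561i)|0⟩ + (0.975 + 0.1561i)|1⟩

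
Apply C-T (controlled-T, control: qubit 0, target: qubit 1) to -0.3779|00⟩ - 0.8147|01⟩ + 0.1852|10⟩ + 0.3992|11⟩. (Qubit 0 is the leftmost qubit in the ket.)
-0.3779|00⟩ - 0.8147|01⟩ + 0.1852|10⟩ + (0.2823 + 0.2823i)|11⟩

C-T leaves the control-|0⟩ kets |00⟩, |01⟩ unchanged and applies T to qubit 1 on the control-|1⟩ pair (|10⟩, |11⟩).
T = [[1, 0], [0, (1/√2 + (1/√2)i)]].
With a = amp(|10⟩) = 0.1852 and b = amp(|11⟩) = 0.3992:
new amp(|10⟩) = (1)·a = 0.1852
new amp(|11⟩) = (1/√2 + (1/√2)i)·b = (0.2823 + 0.2823i)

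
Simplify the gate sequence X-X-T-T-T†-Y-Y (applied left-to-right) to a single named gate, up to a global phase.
T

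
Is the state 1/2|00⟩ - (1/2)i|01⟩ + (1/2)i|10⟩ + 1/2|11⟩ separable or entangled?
Separable

Writing the state as a|00⟩ + b|01⟩ + c|10⟩ + d|11⟩, it is a product state iff ad − bc = 0.
Here (a, b, c, d) = (1/2, -(1/2)i, (1/2)i, 1/2): ad − bc = (1/2)(1/2) − (-(1/2)i)((1/2)i) = 0, so the state is separable.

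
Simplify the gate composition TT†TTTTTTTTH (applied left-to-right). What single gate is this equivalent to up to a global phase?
H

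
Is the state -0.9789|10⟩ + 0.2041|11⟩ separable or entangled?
Separable

Writing the state as a|00⟩ + b|01⟩ + c|10⟩ + d|11⟩, it is a product state iff ad − bc = 0.
Here (a, b, c, d) = (0, 0, -0.9789, 0.2041): ad − bc = (0)(0.2041) − (0)(-0.9789) = 0, so the state is separable.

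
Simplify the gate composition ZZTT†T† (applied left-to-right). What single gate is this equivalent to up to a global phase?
T†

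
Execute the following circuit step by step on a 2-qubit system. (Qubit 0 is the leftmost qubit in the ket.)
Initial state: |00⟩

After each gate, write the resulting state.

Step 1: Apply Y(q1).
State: i|01⟩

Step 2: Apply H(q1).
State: (1/√2)i|00⟩ - (1/√2)i|01⟩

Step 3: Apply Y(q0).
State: -1/√2|10⟩ + 1/√2|11⟩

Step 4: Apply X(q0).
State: -1/√2|00⟩ + 1/√2|01⟩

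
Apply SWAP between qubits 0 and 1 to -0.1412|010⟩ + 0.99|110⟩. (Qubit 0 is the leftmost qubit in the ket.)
-0.1412|100⟩ + 0.99|110⟩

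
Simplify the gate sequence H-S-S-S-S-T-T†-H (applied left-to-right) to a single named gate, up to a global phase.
I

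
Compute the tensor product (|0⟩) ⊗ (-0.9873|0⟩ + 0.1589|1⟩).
-0.9873|00⟩ + 0.1589|01⟩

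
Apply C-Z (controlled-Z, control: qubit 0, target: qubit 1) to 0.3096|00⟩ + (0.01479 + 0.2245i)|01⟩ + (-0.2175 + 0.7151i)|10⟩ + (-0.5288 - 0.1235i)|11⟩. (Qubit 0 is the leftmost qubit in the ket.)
0.3096|00⟩ + (0.01479 + 0.2245i)|01⟩ + (-0.2175 + 0.7151i)|10⟩ + (0.5288 + 0.1235i)|11⟩

C-Z leaves the control-|0⟩ kets |00⟩, |01⟩ unchanged and applies Z to qubit 1 on the control-|1⟩ pair (|10⟩, |11⟩).
Z = [[1, 0], [0, -1]].
With a = amp(|10⟩) = (-0.2175 + 0.7151i) and b = amp(|11⟩) = (-0.5288 - 0.1235i):
new amp(|10⟩) = (1)·a = (-0.2175 + 0.7151i)
new amp(|11⟩) = (-1)·b = (0.5288 + 0.1235i)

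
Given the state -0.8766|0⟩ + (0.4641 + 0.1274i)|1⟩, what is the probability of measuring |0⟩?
0.7684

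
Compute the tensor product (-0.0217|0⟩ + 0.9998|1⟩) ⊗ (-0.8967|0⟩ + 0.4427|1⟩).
0.01946|00⟩ - 0.009607|01⟩ - 0.8965|10⟩ + 0.4426|11⟩

amp(|b₁b₂…⟩) = product of the factor amplitudes for bits b₁, b₂, …; only kets whose every factor amplitude is nonzero survive.
|00⟩: (-0.0217)(-0.8967) = 0.01946
|01⟩: (-0.0217)(0.4427) = -0.009607
|10⟩: (0.9998)(-0.8967) = -0.8965
|11⟩: (0.9998)(0.4427) = 0.4426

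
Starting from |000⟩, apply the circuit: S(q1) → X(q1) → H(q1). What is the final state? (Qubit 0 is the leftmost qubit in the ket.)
1/√2|000⟩ - 1/√2|010⟩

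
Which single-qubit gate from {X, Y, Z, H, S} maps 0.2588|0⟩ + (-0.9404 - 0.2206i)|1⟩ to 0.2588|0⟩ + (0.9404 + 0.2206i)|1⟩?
Z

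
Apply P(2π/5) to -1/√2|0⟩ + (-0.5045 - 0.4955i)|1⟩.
-1/√2|0⟩ + (0.3153 - 0.6329i)|1⟩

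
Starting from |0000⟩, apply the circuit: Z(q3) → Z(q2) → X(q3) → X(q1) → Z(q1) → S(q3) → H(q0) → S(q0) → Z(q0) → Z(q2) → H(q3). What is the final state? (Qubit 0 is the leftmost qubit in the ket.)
-(1/2)i|0100⟩ + (1/2)i|0101⟩ - 1/2|1100⟩ + 1/2|1101⟩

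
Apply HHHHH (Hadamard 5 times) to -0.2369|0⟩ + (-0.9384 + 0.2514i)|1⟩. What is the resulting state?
(-0.8311 + 0.1778i)|0⟩ + (0.496 - 0.1778i)|1⟩

H² = I, so H^5 = H: a single Hadamard. With (a, b) = (-0.2369, (-0.9384 + 0.2514i)), H gives ((a + b)/√2, (a − b)/√2) = ((-0.8311 + 0.1778i), (0.496 - 0.1778i)).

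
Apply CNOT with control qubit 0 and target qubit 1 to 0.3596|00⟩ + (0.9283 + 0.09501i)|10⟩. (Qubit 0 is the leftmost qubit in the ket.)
0.3596|00⟩ + (0.9283 + 0.09501i)|11⟩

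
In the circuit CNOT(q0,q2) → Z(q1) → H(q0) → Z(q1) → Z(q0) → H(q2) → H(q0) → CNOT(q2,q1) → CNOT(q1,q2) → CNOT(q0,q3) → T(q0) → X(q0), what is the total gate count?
12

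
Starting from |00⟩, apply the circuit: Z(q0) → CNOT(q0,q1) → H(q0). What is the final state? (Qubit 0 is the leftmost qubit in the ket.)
1/√2|00⟩ + 1/√2|10⟩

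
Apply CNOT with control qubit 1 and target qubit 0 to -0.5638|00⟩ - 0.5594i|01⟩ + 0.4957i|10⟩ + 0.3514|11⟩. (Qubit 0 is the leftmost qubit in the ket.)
-0.5638|00⟩ + 0.3514|01⟩ + 0.4957i|10⟩ - 0.5594i|11⟩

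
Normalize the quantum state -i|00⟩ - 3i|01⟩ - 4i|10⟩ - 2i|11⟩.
-0.1826i|00⟩ - 0.5477i|01⟩ - 0.7303i|10⟩ - 0.3651i|11⟩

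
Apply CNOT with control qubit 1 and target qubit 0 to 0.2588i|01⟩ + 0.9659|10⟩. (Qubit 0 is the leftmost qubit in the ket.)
0.9659|10⟩ + 0.2588i|11⟩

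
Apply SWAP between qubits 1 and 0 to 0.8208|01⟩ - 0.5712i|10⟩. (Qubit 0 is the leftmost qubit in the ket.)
-0.5712i|01⟩ + 0.8208|10⟩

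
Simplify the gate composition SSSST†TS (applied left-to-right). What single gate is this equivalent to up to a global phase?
S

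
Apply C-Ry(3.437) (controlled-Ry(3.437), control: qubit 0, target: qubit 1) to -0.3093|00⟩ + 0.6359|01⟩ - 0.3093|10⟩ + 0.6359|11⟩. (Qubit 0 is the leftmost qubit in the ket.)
-0.3093|00⟩ + 0.6359|01⟩ - 0.5835|10⟩ - 0.3995|11⟩

C-Ry(3.437) leaves the control-|0⟩ kets |00⟩, |01⟩ unchanged and applies Ry(3.437) to qubit 1 on the control-|1⟩ pair (|10⟩, |11⟩).
Ry(3.437) = [[cos(θ/2), −sin(θ/2)], [sin(θ/2), cos(θ/2)]]; θ = 3.437, cos(θ/2) ≈ -0.147167, sin(θ/2) ≈ 0.989112.
With a = amp(|10⟩) = -0.3093 and b = amp(|11⟩) = 0.6359:
new amp(|10⟩) = (-0.147167)·a + (-0.989112)·b = -0.5835
new amp(|11⟩) = (0.989112)·a + (-0.147167)·b = -0.3995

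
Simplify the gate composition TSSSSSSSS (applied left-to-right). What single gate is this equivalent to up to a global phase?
T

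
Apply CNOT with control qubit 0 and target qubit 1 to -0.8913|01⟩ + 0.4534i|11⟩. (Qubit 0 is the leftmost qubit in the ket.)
-0.8913|01⟩ + 0.4534i|10⟩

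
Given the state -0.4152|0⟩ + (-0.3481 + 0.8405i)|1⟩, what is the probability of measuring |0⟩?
0.1724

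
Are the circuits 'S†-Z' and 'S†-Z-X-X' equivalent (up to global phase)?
Yes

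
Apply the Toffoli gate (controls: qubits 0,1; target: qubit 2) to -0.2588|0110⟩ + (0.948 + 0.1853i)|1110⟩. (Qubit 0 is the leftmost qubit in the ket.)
-0.2588|0110⟩ + (0.948 + 0.1853i)|1100⟩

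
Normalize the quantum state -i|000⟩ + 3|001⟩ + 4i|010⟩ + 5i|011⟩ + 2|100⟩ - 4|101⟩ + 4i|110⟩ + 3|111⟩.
-0.1021i|000⟩ + 0.3062|001⟩ + (1/√6)i|010⟩ + 0.5103i|011⟩ + 0.2041|100⟩ - 1/√6|101⟩ + (1/√6)i|110⟩ + 0.3062|111⟩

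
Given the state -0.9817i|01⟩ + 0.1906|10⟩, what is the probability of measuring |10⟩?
0.03633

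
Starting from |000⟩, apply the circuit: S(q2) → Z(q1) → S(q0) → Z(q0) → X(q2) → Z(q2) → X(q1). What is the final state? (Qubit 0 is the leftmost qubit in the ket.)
-|011⟩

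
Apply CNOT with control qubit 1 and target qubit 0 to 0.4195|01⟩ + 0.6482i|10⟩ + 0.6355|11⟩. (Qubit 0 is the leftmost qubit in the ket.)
0.6355|01⟩ + 0.6482i|10⟩ + 0.4195|11⟩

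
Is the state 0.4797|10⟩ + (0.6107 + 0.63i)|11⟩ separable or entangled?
Separable

Writing the state as a|00⟩ + b|01⟩ + c|10⟩ + d|11⟩, it is a product state iff ad − bc = 0.
Here (a, b, c, d) = (0, 0, 0.4797, (0.6107 + 0.63i)): ad − bc = (0)(0.6107 + 0.63i) − (0)(0.4797) = 0, so the state is separable.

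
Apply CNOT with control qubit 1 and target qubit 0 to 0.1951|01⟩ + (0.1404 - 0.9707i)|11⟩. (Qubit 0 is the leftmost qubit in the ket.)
(0.1404 - 0.9707i)|01⟩ + 0.1951|11⟩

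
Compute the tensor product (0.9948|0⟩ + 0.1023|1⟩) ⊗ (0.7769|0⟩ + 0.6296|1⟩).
0.7729|00⟩ + 0.6263|01⟩ + 0.07948|10⟩ + 0.06441|11⟩

amp(|b₁b₂…⟩) = product of the factor amplitudes for bits b₁, b₂, …; only kets whose every factor amplitude is nonzero survive.
|00⟩: (0.9948)(0.7769) = 0.7729
|01⟩: (0.9948)(0.6296) = 0.6263
|10⟩: (0.1023)(0.7769) = 0.07948
|11⟩: (0.1023)(0.6296) = 0.06441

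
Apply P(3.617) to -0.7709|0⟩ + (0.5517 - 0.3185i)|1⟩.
-0.7709|0⟩ + (-0.6363 + 0.03067i)|1⟩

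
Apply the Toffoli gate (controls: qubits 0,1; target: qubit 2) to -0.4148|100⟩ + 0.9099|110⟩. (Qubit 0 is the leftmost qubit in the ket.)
-0.4148|100⟩ + 0.9099|111⟩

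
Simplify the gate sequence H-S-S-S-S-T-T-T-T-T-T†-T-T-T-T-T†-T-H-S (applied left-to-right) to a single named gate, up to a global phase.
S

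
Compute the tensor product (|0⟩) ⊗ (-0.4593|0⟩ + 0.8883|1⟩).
-0.4593|00⟩ + 0.8883|01⟩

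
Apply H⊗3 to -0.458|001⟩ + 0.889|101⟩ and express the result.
0.1524|000⟩ - 0.1524|001⟩ + 0.1524|010⟩ - 0.1524|011⟩ - 0.4762|100⟩ + 0.4762|101⟩ - 0.4762|110⟩ + 0.4762|111⟩

H⊗3 gives amp(|y⟩) = (1/2√2) Σ_x (−1)^(x·y) amp(|x⟩), where x·y is the number of positions in which both x and y have a 1.
|000⟩: (-0.458 + 0.889)/(2√2) = 0.1524
|001⟩: (0.458 - 0.889)/(2√2) = -0.1524
|010⟩: (-0.458 + 0.889)/(2√2) = 0.1524
|011⟩: (0.458 - 0.889)/(2√2) = -0.1524
|100⟩: (-0.458 - 0.889)/(2√2) = -0.4762
|101⟩: (0.458 + 0.889)/(2√2) = 0.4762
|110⟩: (-0.458 - 0.889)/(2√2) = -0.4762
|111⟩: (0.458 + 0.889)/(2√2) = 0.4762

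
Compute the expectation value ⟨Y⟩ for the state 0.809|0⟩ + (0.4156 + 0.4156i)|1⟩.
0.6724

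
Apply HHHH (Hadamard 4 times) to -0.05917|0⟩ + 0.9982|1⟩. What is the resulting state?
-0.05917|0⟩ + 0.9982|1⟩

H² = I, so an even number of Hadamards cancels: H^4 = I and the state is unchanged.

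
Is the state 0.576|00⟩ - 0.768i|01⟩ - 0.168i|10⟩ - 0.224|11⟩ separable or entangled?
Separable

Writing the state as a|00⟩ + b|01⟩ + c|10⟩ + d|11⟩, it is a product state iff ad − bc = 0.
Here (a, b, c, d) = (0.576, -0.768i, -0.168i, -0.224): ad − bc = (0.576)(-0.224) − (-0.768i)(-0.168i) = 0, so the state is separable.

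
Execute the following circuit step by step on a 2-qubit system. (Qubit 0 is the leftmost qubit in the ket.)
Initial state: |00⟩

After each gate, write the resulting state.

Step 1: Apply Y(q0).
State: i|10⟩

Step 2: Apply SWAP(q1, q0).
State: i|01⟩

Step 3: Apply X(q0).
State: i|11⟩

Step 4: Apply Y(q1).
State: |10⟩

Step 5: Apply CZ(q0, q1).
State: |10⟩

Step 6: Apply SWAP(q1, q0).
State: |01⟩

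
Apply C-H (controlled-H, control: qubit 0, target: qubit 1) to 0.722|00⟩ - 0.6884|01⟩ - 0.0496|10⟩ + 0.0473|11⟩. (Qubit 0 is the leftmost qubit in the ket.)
0.722|00⟩ - 0.6884|01⟩ - 0.001626|10⟩ - 0.06852|11⟩

C-H leaves the control-|0⟩ kets |00⟩, |01⟩ unchanged and applies H to qubit 1 on the control-|1⟩ pair (|10⟩, |11⟩).
H = [[1/√2, 1/√2], [1/√2, -1/√2]].
With a = amp(|10⟩) = -0.0496 and b = amp(|11⟩) = 0.0473:
new amp(|10⟩) = (1/√2)·a + (1/√2)·b = -0.001626
new amp(|11⟩) = (1/√2)·a + (-1/√2)·b = -0.06852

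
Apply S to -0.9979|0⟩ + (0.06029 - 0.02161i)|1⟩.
-0.9979|0⟩ + (0.02161 + 0.06029i)|1⟩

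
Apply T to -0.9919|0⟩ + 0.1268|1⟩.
-0.9919|0⟩ + (0.08966 + 0.08966i)|1⟩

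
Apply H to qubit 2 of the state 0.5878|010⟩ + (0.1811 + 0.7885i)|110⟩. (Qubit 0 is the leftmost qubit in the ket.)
0.4156|010⟩ + 0.4156|011⟩ + (0.1281 + 0.5576i)|110⟩ + (0.1281 + 0.5576i)|111⟩

H on qubit 2 mixes each pair of kets that differ only in qubit 2: amplitudes (a, b) of (|…0…⟩, |…1…⟩) become ((a + b)/√2, (a − b)/√2). Kets absent from the input have amplitude 0.
(|010⟩, |011⟩): (a, b) = (0.5878, 0) → (0.4156, 0.4156)
(|110⟩, |111⟩): (a, b) = ((0.1811 + 0.7885i), 0) → ((0.1281 + 0.5576i), (0.1281 + 0.5576i))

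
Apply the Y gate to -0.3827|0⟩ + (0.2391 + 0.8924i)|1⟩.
(0.8924 - 0.2391i)|0⟩ - 0.3827i|1⟩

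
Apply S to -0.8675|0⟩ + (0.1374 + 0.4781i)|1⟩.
-0.8675|0⟩ + (-0.4781 + 0.1374i)|1⟩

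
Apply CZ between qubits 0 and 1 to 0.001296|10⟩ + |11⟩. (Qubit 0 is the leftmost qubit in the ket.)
0.001296|10⟩ - |11⟩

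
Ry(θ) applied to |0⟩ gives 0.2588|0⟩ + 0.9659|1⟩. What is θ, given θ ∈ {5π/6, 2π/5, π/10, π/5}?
5π/6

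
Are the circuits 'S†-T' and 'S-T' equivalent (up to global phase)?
No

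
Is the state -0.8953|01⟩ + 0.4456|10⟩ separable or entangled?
Entangled

Writing the state as a|00⟩ + b|01⟩ + c|10⟩ + d|11⟩, it is a product state iff ad − bc = 0.
Here (a, b, c, d) = (0, -0.8953, 0.4456, 0): ad − bc = (0)(0) − (-0.8953)(0.4456) = 0.3989 ≠ 0, so the state is entangled.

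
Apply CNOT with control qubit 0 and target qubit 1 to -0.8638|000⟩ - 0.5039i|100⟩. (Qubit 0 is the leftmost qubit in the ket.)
-0.8638|000⟩ - 0.5039i|110⟩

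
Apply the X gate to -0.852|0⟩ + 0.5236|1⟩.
0.5236|0⟩ - 0.852|1⟩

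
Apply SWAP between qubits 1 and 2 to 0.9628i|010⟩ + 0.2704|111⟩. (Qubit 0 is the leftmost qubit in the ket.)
0.9628i|001⟩ + 0.2704|111⟩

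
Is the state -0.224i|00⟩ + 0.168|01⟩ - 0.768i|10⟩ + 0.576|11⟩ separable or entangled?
Separable

Writing the state as a|00⟩ + b|01⟩ + c|10⟩ + d|11⟩, it is a product state iff ad − bc = 0.
Here (a, b, c, d) = (-0.224i, 0.168, -0.768i, 0.576): ad − bc = (-0.224i)(0.576) − (0.168)(-0.768i) = 0, so the state is separable.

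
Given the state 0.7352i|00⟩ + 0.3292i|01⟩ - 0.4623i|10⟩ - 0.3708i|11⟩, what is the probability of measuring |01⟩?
0.1084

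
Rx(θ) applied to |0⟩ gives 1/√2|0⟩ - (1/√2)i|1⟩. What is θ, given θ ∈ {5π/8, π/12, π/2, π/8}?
π/2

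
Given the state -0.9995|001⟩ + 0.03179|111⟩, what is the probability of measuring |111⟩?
0.001011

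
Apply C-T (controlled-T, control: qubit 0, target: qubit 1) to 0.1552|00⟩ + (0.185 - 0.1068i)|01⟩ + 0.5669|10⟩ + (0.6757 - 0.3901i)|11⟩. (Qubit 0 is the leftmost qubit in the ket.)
0.1552|00⟩ + (0.185 - 0.1068i)|01⟩ + 0.5669|10⟩ + (0.7536 + 0.2019i)|11⟩

C-T leaves the control-|0⟩ kets |00⟩, |01⟩ unchanged and applies T to qubit 1 on the control-|1⟩ pair (|10⟩, |11⟩).
T = [[1, 0], [0, (1/√2 + (1/√2)i)]].
With a = amp(|10⟩) = 0.5669 and b = amp(|11⟩) = (0.6757 - 0.3901i):
new amp(|10⟩) = (1)·a = 0.5669
new amp(|11⟩) = (1/√2 + (1/√2)i)·b = (0.7536 + 0.2019i)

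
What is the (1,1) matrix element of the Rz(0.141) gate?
(0.9975 + 0.07044i)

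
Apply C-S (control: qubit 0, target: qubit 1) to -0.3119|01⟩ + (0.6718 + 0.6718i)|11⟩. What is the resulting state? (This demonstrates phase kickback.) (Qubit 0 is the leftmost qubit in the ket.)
-0.3119|01⟩ + (-0.6718 + 0.6718i)|11⟩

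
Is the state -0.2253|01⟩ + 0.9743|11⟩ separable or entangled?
Separable

Writing the state as a|00⟩ + b|01⟩ + c|10⟩ + d|11⟩, it is a product state iff ad − bc = 0.
Here (a, b, c, d) = (0, -0.2253, 0, 0.9743): ad − bc = (0)(0.9743) − (-0.2253)(0) = 0, so the state is separable.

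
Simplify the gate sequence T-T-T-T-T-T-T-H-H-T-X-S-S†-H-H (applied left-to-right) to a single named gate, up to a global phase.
X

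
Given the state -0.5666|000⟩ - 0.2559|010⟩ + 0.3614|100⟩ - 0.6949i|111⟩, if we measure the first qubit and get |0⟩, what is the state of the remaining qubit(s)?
-0.9114|00⟩ - 0.4116|10⟩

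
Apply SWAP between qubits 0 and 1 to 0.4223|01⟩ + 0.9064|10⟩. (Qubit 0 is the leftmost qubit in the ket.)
0.9064|01⟩ + 0.4223|10⟩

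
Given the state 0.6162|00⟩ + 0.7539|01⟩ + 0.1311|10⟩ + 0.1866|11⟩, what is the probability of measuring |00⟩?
0.3797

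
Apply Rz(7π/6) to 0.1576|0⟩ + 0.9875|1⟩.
(-0.04079 - 0.1522i)|0⟩ + (-0.2556 + 0.9539i)|1⟩

Rz(7π/6) = [[e^(−iθ/2), 0], [0, e^(iθ/2)]] with e^(±iθ/2) = cos(θ/2) ± i·sin(θ/2); θ = 7π/6, cos(θ/2) ≈ -0.258819, sin(θ/2) ≈ 0.965926.
With a = amp(|0⟩) = 0.1576 and b = amp(|1⟩) = 0.9875:
new amp(|0⟩) = (-0.258819 - 0.965926i)·a = (-0.04079 - 0.1522i)
new amp(|1⟩) = (-0.258819 + 0.965926i)·b = (-0.2556 + 0.9539i)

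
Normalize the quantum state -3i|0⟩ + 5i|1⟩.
-0.5145i|0⟩ + 0.8575i|1⟩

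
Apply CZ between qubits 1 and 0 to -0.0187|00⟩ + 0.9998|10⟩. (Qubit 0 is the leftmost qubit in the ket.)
-0.0187|00⟩ + 0.9998|10⟩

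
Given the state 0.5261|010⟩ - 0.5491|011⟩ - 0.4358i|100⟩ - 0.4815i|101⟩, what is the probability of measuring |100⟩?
0.1899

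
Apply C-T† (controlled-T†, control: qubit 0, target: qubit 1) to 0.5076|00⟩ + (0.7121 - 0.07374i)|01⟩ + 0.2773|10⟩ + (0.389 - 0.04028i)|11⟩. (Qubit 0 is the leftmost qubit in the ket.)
0.5076|00⟩ + (0.7121 - 0.07374i)|01⟩ + 0.2773|10⟩ + (0.2466 - 0.3035i)|11⟩

C-T† leaves the control-|0⟩ kets |00⟩, |01⟩ unchanged and applies T† to qubit 1 on the control-|1⟩ pair (|10⟩, |11⟩).
T† = [[1, 0], [0, (1/√2 - (1/√2)i)]].
With a = amp(|10⟩) = 0.2773 and b = amp(|11⟩) = (0.389 - 0.04028i):
new amp(|10⟩) = (1)·a = 0.2773
new amp(|11⟩) = (1/√2 - (1/√2)i)·b = (0.2466 - 0.3035i)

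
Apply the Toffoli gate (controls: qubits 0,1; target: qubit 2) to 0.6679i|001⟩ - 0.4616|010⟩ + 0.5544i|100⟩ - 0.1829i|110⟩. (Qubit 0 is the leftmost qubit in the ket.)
0.6679i|001⟩ - 0.4616|010⟩ + 0.5544i|100⟩ - 0.1829i|111⟩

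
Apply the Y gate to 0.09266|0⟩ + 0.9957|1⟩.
-0.9957i|0⟩ + 0.09266i|1⟩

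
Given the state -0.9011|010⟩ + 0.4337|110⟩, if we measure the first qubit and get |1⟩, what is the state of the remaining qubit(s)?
|10⟩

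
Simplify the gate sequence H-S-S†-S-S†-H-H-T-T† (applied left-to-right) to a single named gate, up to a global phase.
H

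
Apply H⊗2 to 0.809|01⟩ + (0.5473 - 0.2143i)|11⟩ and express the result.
(0.6782 - 0.1072i)|00⟩ + (-0.6782 + 0.1072i)|01⟩ + (0.1309 + 0.1072i)|10⟩ + (-0.1309 - 0.1072i)|11⟩

H⊗2 gives amp(|y⟩) = (1/2) Σ_x (−1)^(x·y) amp(|x⟩), where x·y is the number of positions in which both x and y have a 1.
|00⟩: (0.809 + (0.5473 - 0.2143i))/2 = (0.6782 - 0.1072i)
|01⟩: (-0.809 - (0.5473 - 0.2143i))/2 = (-0.6782 + 0.1072i)
|10⟩: (0.809 - (0.5473 - 0.2143i))/2 = (0.1309 + 0.1072i)
|11⟩: (-0.809 + (0.5473 - 0.2143i))/2 = (-0.1309 - 0.1072i)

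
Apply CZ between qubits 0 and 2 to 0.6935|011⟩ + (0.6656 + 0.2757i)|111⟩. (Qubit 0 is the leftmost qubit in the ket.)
0.6935|011⟩ + (-0.6656 - 0.2757i)|111⟩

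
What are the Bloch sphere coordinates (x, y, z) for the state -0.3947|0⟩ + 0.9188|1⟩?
(-0.7253, 0, -0.6884)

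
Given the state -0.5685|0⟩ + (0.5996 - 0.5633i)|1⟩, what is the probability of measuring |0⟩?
0.3232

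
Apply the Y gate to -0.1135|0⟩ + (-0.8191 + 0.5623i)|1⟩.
(0.5623 + 0.8191i)|0⟩ - 0.1135i|1⟩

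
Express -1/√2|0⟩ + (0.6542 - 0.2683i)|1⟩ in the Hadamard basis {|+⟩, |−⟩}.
(-0.03741 - 0.1897i)|+⟩ + (-0.9626 + 0.1897i)|−⟩

With |ψ⟩ = α|0⟩ + β|1⟩, the Hadamard-basis coefficients are ⟨+|ψ⟩ = (α + β)/√2 and ⟨−|ψ⟩ = (α − β)/√2.
Here α = -1/√2, β = (0.6542 - 0.2683i): (α + β)/√2 = (-0.03741 - 0.1897i), (α − β)/√2 = (-0.9626 + 0.1897i).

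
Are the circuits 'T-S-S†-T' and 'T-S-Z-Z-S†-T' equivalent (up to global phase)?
Yes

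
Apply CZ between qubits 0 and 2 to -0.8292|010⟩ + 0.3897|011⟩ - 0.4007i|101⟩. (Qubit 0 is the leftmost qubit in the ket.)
-0.8292|010⟩ + 0.3897|011⟩ + 0.4007i|101⟩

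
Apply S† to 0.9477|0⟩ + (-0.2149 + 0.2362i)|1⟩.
0.9477|0⟩ + (0.2362 + 0.2149i)|1⟩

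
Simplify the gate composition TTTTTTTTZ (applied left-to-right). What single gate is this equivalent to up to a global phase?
Z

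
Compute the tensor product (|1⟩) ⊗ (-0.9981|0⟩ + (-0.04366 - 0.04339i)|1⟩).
-0.9981|10⟩ + (-0.04366 - 0.04339i)|11⟩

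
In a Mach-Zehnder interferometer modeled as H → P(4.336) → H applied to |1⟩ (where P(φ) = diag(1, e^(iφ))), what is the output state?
(0.6838 + 0.465i)|0⟩ + (0.3162 - 0.465i)|1⟩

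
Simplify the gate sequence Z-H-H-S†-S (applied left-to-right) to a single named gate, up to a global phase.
Z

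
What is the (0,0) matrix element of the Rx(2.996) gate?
0.07273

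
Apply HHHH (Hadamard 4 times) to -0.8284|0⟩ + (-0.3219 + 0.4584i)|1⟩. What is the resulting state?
-0.8284|0⟩ + (-0.3219 + 0.4584i)|1⟩

H² = I, so an even number of Hadamards cancels: H^4 = I and the state is unchanged.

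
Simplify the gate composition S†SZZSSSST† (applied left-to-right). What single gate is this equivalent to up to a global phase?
T†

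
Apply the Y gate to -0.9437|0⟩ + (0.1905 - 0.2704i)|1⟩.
(-0.2704 - 0.1905i)|0⟩ - 0.9437i|1⟩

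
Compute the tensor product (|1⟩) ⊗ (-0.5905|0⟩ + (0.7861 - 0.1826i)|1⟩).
-0.5905|10⟩ + (0.7861 - 0.1826i)|11⟩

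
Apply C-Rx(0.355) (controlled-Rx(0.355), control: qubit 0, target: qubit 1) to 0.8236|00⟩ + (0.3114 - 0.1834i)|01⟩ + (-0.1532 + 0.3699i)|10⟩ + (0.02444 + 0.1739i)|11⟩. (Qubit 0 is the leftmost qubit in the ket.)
0.8236|00⟩ + (0.3114 - 0.1834i)|01⟩ + (-0.1201 + 0.3598i)|10⟩ + (0.08937 + 0.1982i)|11⟩

C-Rx(0.355) leaves the control-|0⟩ kets |00⟩, |01⟩ unchanged and applies Rx(0.355) to qubit 1 on the control-|1⟩ pair (|10⟩, |11⟩).
Rx(0.355) = [[cos(θ/2), −i·sin(θ/2)], [−i·sin(θ/2), cos(θ/2)]]; θ = 0.355, cos(θ/2) ≈ 0.984288, sin(θ/2) ≈ 0.176569.
With a = amp(|10⟩) = (-0.1532 + 0.3699i) and b = amp(|11⟩) = (0.02444 + 0.1739i):
new amp(|10⟩) = (0.984288)·a + (-0.176569i)·b = (-0.1201 + 0.3598i)
new amp(|11⟩) = (-0.176569i)·a + (0.984288)·b = (0.08937 + 0.1982i)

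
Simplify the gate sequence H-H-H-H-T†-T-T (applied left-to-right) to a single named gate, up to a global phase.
T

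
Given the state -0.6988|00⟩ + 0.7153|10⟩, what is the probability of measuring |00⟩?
0.4883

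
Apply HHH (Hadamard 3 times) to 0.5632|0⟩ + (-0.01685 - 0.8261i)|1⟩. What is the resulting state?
(0.3863 - 0.5841i)|0⟩ + (0.4102 + 0.5841i)|1⟩

H² = I, so H^3 = H: a single Hadamard. With (a, b) = (0.5632, (-0.01685 - 0.8261i)), H gives ((a + b)/√2, (a − b)/√2) = ((0.3863 - 0.5841i), (0.4102 + 0.5841i)).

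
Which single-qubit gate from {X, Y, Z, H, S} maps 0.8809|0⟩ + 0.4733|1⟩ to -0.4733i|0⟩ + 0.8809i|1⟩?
Y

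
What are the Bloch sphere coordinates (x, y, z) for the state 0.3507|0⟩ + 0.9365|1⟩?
(0.6569, 0, -0.754)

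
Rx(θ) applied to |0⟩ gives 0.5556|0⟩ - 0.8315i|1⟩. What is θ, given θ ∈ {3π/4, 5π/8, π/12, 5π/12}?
5π/8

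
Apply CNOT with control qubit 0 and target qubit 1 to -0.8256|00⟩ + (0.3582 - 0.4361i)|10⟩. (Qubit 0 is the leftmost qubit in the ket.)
-0.8256|00⟩ + (0.3582 - 0.4361i)|11⟩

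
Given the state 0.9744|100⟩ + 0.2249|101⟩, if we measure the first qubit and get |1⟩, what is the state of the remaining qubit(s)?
0.9744|00⟩ + 0.2249|01⟩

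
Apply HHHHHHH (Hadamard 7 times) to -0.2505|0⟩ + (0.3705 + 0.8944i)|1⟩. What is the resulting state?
(0.08485 + 0.6324i)|0⟩ + (-0.4391 - 0.6324i)|1⟩

H² = I, so H^7 = H: a single Hadamard. With (a, b) = (-0.2505, (0.3705 + 0.8944i)), H gives ((a + b)/√2, (a − b)/√2) = ((0.08485 + 0.6324i), (-0.4391 - 0.6324i)).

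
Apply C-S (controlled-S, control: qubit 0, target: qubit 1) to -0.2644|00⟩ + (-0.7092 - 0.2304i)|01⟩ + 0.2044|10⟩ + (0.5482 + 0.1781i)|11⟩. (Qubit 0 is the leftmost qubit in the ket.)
-0.2644|00⟩ + (-0.7092 - 0.2304i)|01⟩ + 0.2044|10⟩ + (-0.1781 + 0.5482i)|11⟩

C-S leaves the control-|0⟩ kets |00⟩, |01⟩ unchanged and applies S to qubit 1 on the control-|1⟩ pair (|10⟩, |11⟩).
S = [[1, 0], [0, i]].
With a = amp(|10⟩) = 0.2044 and b = amp(|11⟩) = (0.5482 + 0.1781i):
new amp(|10⟩) = (1)·a = 0.2044
new amp(|11⟩) = (i)·b = (-0.1781 + 0.5482i)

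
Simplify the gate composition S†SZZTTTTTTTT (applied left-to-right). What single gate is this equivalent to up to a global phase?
I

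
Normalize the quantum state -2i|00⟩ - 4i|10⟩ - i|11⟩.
-0.4364i|00⟩ - 0.8729i|10⟩ - 0.2182i|11⟩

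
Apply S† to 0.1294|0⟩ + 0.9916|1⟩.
0.1294|0⟩ - 0.9916i|1⟩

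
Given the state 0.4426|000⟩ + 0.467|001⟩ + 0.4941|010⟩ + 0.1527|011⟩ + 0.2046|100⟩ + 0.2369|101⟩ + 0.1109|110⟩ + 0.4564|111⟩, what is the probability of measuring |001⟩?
0.2181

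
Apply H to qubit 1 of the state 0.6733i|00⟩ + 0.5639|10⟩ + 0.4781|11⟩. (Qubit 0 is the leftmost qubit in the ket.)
0.4761i|00⟩ + 0.4761i|01⟩ + 0.7368|10⟩ + 0.06067|11⟩

H on qubit 1 mixes each pair of kets that differ only in qubit 1: amplitudes (a, b) of (|…0…⟩, |…1…⟩) become ((a + b)/√2, (a − b)/√2). Kets absent from the input have amplitude 0.
(|00⟩, |01⟩): (a, b) = (0.6733i, 0) → (0.4761i, 0.4761i)
(|10⟩, |11⟩): (a, b) = (0.5639, 0.4781) → (0.7368, 0.06067)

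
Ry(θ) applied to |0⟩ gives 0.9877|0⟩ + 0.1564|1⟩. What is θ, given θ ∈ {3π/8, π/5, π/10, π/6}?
π/10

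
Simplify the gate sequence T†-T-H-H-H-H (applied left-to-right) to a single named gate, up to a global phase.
I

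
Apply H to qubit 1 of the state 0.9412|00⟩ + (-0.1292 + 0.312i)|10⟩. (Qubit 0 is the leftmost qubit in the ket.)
0.6655|00⟩ + 0.6655|01⟩ + (-0.09136 + 0.2206i)|10⟩ + (-0.09136 + 0.2206i)|11⟩

H on qubit 1 mixes each pair of kets that differ only in qubit 1: amplitudes (a, b) of (|…0…⟩, |…1…⟩) become ((a + b)/√2, (a − b)/√2). Kets absent from the input have amplitude 0.
(|00⟩, |01⟩): (a, b) = (0.9412, 0) → (0.6655, 0.6655)
(|10⟩, |11⟩): (a, b) = ((-0.1292 + 0.312i), 0) → ((-0.09136 + 0.2206i), (-0.09136 + 0.2206i))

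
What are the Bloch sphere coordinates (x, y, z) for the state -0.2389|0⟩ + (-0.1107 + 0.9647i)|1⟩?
(0.05289, -0.4609, -0.8858)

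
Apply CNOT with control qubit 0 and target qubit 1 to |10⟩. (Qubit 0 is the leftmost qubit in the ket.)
|11⟩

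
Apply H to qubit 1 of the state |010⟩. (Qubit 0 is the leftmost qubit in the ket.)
1/√2|000⟩ - 1/√2|010⟩

H on qubit 1 mixes each pair of kets that differ only in qubit 1: amplitudes (a, b) of (|…0…⟩, |…1…⟩) become ((a + b)/√2, (a − b)/√2). Kets absent from the input have amplitude 0.
(|000⟩, |010⟩): (a, b) = (0, 1) → (1/√2, -1/√2)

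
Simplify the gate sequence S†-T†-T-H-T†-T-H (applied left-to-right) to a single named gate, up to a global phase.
S†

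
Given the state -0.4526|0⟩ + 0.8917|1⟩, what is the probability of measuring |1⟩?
0.7951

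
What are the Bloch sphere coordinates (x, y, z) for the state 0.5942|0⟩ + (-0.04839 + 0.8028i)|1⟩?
(-0.05751, 0.954, -0.2938)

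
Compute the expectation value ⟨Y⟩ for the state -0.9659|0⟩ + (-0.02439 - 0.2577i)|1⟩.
0.4978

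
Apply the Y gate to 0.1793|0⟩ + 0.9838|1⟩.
-0.9838i|0⟩ + 0.1793i|1⟩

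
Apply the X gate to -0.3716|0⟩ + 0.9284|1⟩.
0.9284|0⟩ - 0.3716|1⟩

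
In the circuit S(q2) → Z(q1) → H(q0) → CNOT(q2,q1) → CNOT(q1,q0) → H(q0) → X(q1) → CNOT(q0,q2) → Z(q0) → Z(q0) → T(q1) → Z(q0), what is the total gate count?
12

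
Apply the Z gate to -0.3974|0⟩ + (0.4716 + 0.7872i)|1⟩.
-0.3974|0⟩ + (-0.4716 - 0.7872i)|1⟩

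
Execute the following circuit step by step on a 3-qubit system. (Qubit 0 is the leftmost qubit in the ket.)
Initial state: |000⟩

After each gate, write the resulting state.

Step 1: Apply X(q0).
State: |100⟩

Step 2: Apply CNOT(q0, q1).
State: |110⟩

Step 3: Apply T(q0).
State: (1/√2 + (1/√2)i)|110⟩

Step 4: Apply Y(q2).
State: (-1/√2 + (1/√2)i)|111⟩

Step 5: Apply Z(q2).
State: (1/√2 - (1/√2)i)|111⟩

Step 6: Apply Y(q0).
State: (-1/√2 - (1/√2)i)|011⟩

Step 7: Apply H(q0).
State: (-1/2 - (1/2)i)|011⟩ + (-1/2 - (1/2)i)|111⟩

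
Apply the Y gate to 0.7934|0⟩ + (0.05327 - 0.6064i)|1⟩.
(-0.6064 - 0.05327i)|0⟩ + 0.7934i|1⟩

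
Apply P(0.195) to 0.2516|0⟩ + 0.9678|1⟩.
0.2516|0⟩ + (0.9495 + 0.1875i)|1⟩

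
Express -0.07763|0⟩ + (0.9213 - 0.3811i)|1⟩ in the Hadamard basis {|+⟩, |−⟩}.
(0.5966 - 0.2695i)|+⟩ + (-0.7064 + 0.2695i)|−⟩

With |ψ⟩ = α|0⟩ + β|1⟩, the Hadamard-basis coefficients are ⟨+|ψ⟩ = (α + β)/√2 and ⟨−|ψ⟩ = (α − β)/√2.
Here α = -0.07763, β = (0.9213 - 0.3811i): (α + β)/√2 = (0.5966 - 0.2695i), (α − β)/√2 = (-0.7064 + 0.2695i).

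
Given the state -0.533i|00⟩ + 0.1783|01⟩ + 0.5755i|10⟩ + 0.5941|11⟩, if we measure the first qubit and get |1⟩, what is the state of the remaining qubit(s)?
0.6958i|0⟩ + 0.7183|1⟩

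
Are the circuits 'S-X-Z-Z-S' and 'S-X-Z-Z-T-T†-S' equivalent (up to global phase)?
Yes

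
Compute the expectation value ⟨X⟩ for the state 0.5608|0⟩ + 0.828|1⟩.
0.9287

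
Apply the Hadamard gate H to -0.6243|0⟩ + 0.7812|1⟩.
0.1109|0⟩ - 0.9938|1⟩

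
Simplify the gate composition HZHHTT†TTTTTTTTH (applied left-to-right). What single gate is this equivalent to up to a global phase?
X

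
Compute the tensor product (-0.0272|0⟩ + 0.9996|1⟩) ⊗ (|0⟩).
-0.0272|00⟩ + 0.9996|10⟩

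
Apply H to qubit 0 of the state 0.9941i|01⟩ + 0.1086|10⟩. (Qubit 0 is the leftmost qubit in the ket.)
0.07679|00⟩ + 0.7029i|01⟩ - 0.07679|10⟩ + 0.7029i|11⟩

H on qubit 0 mixes each pair of kets that differ only in qubit 0: amplitudes (a, b) of (|…0…⟩, |…1…⟩) become ((a + b)/√2, (a − b)/√2). Kets absent from the input have amplitude 0.
(|00⟩, |10⟩): (a, b) = (0, 0.1086) → (0.07679, -0.07679)
(|01⟩, |11⟩): (a, b) = (0.9941i, 0) → (0.7029i, 0.7029i)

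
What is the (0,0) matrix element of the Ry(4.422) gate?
-0.5974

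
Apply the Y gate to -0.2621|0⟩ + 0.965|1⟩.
-0.965i|0⟩ - 0.2621i|1⟩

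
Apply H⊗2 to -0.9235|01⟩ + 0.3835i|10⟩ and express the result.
(-0.4618 + 0.1918i)|00⟩ + (0.4618 + 0.1918i)|01⟩ + (-0.4618 - 0.1918i)|10⟩ + (0.4618 - 0.1918i)|11⟩

H⊗2 gives amp(|y⟩) = (1/2) Σ_x (−1)^(x·y) amp(|x⟩), where x·y is the number of positions in which both x and y have a 1.
|00⟩: (-0.9235 + 0.3835i)/2 = (-0.4618 + 0.1918i)
|01⟩: (0.9235 + 0.3835i)/2 = (0.4618 + 0.1918i)
|10⟩: (-0.9235 - 0.3835i)/2 = (-0.4618 - 0.1918i)
|11⟩: (0.9235 - 0.3835i)/2 = (0.4618 - 0.1918i)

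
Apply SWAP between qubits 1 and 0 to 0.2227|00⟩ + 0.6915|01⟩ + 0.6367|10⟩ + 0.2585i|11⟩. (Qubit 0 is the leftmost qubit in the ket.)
0.2227|00⟩ + 0.6367|01⟩ + 0.6915|10⟩ + 0.2585i|11⟩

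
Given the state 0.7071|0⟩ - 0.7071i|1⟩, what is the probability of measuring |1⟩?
0.5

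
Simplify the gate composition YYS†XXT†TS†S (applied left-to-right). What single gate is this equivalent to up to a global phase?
S†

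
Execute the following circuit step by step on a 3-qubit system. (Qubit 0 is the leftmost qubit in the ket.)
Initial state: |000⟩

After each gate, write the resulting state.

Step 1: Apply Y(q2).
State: i|001⟩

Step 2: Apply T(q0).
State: i|001⟩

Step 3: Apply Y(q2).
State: |000⟩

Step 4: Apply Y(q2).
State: i|001⟩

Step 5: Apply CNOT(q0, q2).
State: i|001⟩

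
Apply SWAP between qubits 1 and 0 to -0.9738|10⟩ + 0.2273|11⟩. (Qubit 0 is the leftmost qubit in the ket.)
-0.9738|01⟩ + 0.2273|11⟩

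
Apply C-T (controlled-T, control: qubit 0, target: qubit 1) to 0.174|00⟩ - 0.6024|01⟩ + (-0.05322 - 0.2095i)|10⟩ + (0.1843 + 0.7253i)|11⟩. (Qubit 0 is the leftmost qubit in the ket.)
0.174|00⟩ - 0.6024|01⟩ + (-0.05322 - 0.2095i)|10⟩ + (-0.3825 + 0.6432i)|11⟩

C-T leaves the control-|0⟩ kets |00⟩, |01⟩ unchanged and applies T to qubit 1 on the control-|1⟩ pair (|10⟩, |11⟩).
T = [[1, 0], [0, (1/√2 + (1/√2)i)]].
With a = amp(|10⟩) = (-0.05322 - 0.2095i) and b = amp(|11⟩) = (0.1843 + 0.7253i):
new amp(|10⟩) = (1)·a = (-0.05322 - 0.2095i)
new amp(|11⟩) = (1/√2 + (1/√2)i)·b = (-0.3825 + 0.6432i)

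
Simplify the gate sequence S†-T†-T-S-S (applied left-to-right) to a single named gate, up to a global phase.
S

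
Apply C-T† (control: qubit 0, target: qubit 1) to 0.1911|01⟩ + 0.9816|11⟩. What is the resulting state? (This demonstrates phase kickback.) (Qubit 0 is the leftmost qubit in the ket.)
0.1911|01⟩ + (0.6941 - 0.6941i)|11⟩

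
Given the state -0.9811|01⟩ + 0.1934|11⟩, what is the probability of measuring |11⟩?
0.0374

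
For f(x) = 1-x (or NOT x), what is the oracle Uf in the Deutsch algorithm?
CNOT followed by I ⊗ X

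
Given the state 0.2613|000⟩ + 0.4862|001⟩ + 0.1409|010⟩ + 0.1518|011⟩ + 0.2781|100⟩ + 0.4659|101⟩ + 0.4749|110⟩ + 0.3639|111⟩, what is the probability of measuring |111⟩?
0.1324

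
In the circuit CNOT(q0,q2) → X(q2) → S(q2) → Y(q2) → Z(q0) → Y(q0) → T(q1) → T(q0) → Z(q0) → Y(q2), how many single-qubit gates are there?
9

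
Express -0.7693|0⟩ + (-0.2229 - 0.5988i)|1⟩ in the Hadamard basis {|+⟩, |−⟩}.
(-0.7016 - 0.4234i)|+⟩ + (-0.3864 + 0.4234i)|−⟩

With |ψ⟩ = α|0⟩ + β|1⟩, the Hadamard-basis coefficients are ⟨+|ψ⟩ = (α + β)/√2 and ⟨−|ψ⟩ = (α − β)/√2.
Here α = -0.7693, β = (-0.2229 - 0.5988i): (α + β)/√2 = (-0.7016 - 0.4234i), (α − β)/√2 = (-0.3864 + 0.4234i).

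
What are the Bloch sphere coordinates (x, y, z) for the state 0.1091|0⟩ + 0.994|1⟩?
(0.2169, 0, -0.9761)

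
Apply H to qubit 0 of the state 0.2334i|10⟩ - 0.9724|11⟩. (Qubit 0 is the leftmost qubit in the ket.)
0.165i|00⟩ - 0.6876|01⟩ - 0.165i|10⟩ + 0.6876|11⟩

H on qubit 0 mixes each pair of kets that differ only in qubit 0: amplitudes (a, b) of (|…0…⟩, |…1…⟩) become ((a + b)/√2, (a − b)/√2). Kets absent from the input have amplitude 0.
(|00⟩, |10⟩): (a, b) = (0, 0.2334i) → (0.165i, -0.165i)
(|01⟩, |11⟩): (a, b) = (0, -0.9724) → (-0.6876, 0.6876)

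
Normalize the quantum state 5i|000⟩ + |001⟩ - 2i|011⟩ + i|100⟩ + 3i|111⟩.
0.7906i|000⟩ + 0.1581|001⟩ - 0.3162i|011⟩ + 0.1581i|100⟩ + 0.4743i|111⟩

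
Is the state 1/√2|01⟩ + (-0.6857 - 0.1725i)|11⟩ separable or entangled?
Separable

Writing the state as a|00⟩ + b|01⟩ + c|10⟩ + d|11⟩, it is a product state iff ad − bc = 0.
Here (a, b, c, d) = (0, 1/√2, 0, (-0.6857 - 0.1725i)): ad − bc = (0)(-0.6857 - 0.1725i) − (1/√2)(0) = 0, so the state is separable.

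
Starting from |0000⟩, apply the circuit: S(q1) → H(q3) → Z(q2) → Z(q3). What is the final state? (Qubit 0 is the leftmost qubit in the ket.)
1/√2|0000⟩ - 1/√2|0001⟩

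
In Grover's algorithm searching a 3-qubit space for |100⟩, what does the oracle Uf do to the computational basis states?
Uf|x⟩ = -|x⟩ if x = 100, else |x⟩ (phase flip on target)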